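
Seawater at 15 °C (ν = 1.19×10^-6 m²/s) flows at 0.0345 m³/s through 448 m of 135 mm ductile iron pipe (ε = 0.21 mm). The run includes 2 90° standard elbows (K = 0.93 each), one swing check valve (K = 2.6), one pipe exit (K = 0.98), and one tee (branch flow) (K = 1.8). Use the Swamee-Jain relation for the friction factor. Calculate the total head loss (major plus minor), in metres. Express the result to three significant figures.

H_L ≈ 24.6 m

V = 4Q/(πD²) = 2.410 m/s; V²/2g = 0.2961 m
Re = 2.73×10^5, ε/D = 0.00156 → f = 0.02287 (Swamee-Jain)
Major: h_f = f(L/D)·V²/2g = 0.02287·3319·0.2961 = 22.47 m
Minor: ΣK = 7.24; h_m = ΣK·V²/2g = 2.144 m
Total H_L = 22.47 + 2.144 = 24.61 m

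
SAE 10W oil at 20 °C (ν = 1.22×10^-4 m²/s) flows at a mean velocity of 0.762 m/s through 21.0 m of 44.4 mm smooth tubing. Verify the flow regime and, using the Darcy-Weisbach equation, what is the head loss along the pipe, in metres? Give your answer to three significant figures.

h_f ≈ 3.23 m

Re = VD/ν = 0.762·0.04440/1.22×10^-4 = 277 → laminar (Re < 2300)
f = 64/Re = 0.2308
h_f = f(L/D)V²/(2g) = 0.2308·(21.0/0.04440)·0.762²/(2·9.81) = 3.230 m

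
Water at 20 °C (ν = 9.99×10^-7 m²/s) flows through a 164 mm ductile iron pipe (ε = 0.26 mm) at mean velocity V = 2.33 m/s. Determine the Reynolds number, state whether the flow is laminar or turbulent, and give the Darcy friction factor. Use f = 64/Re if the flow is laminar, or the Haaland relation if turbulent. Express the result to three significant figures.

Re = VD/ν = 2.330·0.164/9.99×10^-7 = 3.83×10^5
Re > 4000 → turbulent; ε/D = 0.00159
Haaland: f = 0.02257

Re ≈ 3.83×10^5; turbulent; f ≈ 0.0226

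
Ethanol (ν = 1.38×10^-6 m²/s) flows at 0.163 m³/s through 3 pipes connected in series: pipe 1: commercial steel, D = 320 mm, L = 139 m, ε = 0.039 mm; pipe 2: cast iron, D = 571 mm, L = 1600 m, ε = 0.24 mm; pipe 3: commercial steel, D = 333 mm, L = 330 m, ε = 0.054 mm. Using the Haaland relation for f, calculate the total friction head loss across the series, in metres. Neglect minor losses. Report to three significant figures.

Pipe 1: V = 2.027 m/s, Re = 4.70×10^5, ε/D = 1.22×10^-4, f = 0.01460, h_1 = f(L/D)V²/2g = 1.328 m
Pipe 2: V = 0.6365 m/s, Re = 2.63×10^5, ε/D = 4.20×10^-4, f = 0.01777, h_2 = f(L/D)V²/2g = 1.028 m
Pipe 3: V = 1.872 m/s, Re = 4.52×10^5, ε/D = 1.62×10^-4, f = 0.01507, h_3 = f(L/D)V²/2g = 2.666 m
Series → Q common, losses add: H = Σh = 5.023 m

H ≈ 5.02 m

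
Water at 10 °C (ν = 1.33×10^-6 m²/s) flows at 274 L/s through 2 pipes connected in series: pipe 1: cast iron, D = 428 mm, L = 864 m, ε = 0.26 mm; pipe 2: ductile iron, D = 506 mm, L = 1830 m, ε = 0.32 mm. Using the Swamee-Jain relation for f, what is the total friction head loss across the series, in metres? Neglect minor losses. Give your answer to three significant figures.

Pipe 1: V = 1.904 m/s, Re = 6.13×10^5, ε/D = 6.07×10^-4, f = 0.01826, h_1 = f(L/D)V²/2g = 6.816 m
Pipe 2: V = 1.363 m/s, Re = 5.18×10^5, ε/D = 6.32×10^-4, f = 0.01853, h_2 = f(L/D)V²/2g = 6.341 m
Series → Q common, losses add: H = Σh = 13.16 m

H ≈ 13.2 m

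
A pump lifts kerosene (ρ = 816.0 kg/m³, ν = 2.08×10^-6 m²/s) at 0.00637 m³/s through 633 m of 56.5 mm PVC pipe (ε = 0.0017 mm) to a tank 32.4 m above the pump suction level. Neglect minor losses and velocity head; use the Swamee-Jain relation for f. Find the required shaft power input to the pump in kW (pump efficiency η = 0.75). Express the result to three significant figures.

V = 4Q/(πD²) = 2.541 m/s; Re = 6.90×10^4; ε/D = 3.01×10^-5; f = 0.01948
h_f = f(L/D)V²/2g = 71.80 m
Total head H = z + h_f = 32.4 + 71.80 = 104.2 m
P_hyd = ρgQH = 816.0·9.81·0.00637·104.2 = 5.314 kW
P_shaft = P_hyd/η = 5.314/0.75 = 7.085 kW

P_shaft ≈ 7.08 kW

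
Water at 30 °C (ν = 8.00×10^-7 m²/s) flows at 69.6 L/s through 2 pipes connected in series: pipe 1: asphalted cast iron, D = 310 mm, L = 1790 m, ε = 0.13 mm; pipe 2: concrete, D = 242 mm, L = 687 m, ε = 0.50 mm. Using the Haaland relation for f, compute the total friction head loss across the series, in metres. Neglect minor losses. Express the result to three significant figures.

H ≈ 12.3 m

Pipe 1: V = 0.9221 m/s, Re = 3.57×10^5, ε/D = 4.19×10^-4, f = 0.01738, h_1 = f(L/D)V²/2g = 4.349 m
Pipe 2: V = 1.513 m/s, Re = 4.58×10^5, ε/D = 0.00207, f = 0.02402, h_2 = f(L/D)V²/2g = 7.956 m
Series → Q common, losses add: H = Σh = 12.30 m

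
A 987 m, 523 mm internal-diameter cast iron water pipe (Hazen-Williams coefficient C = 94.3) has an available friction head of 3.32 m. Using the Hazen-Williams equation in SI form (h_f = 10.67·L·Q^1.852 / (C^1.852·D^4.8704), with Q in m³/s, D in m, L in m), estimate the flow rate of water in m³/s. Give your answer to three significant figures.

Rearranging: Q = [h_f·C^1.852·D^4.8704 / (10.67·L)]^(1/1.852)
Q = [3.32·94.3^1.852·0.523^4.8704 / (10.67·987)]^0.540 = 0.2206 m³/s

Q ≈ 0.221 m³/s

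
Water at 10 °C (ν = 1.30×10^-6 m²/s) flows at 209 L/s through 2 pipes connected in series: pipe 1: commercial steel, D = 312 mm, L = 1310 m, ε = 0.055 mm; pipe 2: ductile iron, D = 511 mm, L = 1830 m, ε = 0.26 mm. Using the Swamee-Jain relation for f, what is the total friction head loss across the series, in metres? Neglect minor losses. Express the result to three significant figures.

Pipe 1: V = 2.734 m/s, Re = 6.56×10^5, ε/D = 1.76×10^-4, f = 0.01494, h_1 = f(L/D)V²/2g = 23.88 m
Pipe 2: V = 1.019 m/s, Re = 4.01×10^5, ε/D = 5.09×10^-4, f = 0.01804, h_2 = f(L/D)V²/2g = 3.421 m
Series → Q common, losses add: H = Σh = 27.31 m

H ≈ 27.3 m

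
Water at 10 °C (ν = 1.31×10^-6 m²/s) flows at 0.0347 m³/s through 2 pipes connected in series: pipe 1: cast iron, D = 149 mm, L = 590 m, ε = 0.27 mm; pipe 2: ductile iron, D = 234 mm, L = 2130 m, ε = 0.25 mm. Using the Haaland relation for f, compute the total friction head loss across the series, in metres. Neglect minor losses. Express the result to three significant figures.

Pipe 1: V = 1.990 m/s, Re = 2.26×10^5, ε/D = 0.00181, f = 0.02361, h_1 = f(L/D)V²/2g = 18.87 m
Pipe 2: V = 0.8069 m/s, Re = 1.44×10^5, ε/D = 0.00107, f = 0.02159, h_2 = f(L/D)V²/2g = 6.522 m
Series → Q common, losses add: H = Σh = 25.39 m

H ≈ 25.4 m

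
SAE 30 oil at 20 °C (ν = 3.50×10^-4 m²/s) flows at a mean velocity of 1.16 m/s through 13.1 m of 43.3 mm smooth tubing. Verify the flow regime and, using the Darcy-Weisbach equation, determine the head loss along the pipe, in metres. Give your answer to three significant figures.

Re = VD/ν = 1.16·0.04330/3.50×10^-4 = 144 → laminar (Re < 2300)
f = 64/Re = 0.4460
h_f = f(L/D)V²/(2g) = 0.4460·(13.1/0.04330)·1.16²/(2·9.81) = 9.253 m

h_f ≈ 9.25 m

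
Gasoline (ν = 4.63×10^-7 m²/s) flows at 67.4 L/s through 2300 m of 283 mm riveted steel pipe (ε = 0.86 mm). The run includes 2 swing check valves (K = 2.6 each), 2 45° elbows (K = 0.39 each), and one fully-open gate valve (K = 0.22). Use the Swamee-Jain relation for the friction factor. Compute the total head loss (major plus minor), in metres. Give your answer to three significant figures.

V = 4Q/(πD²) = 1.072 m/s; V²/2g = 0.05852 m
Re = 6.55×10^5, ε/D = 0.00304 → f = 0.02656 (Swamee-Jain)
Major: h_f = f(L/D)·V²/2g = 0.02656·8127·0.05852 = 12.63 m
Minor: ΣK = 6.20; h_m = ΣK·V²/2g = 0.3628 m
Total H_L = 12.63 + 0.3628 = 12.99 m

H_L ≈ 13.0 m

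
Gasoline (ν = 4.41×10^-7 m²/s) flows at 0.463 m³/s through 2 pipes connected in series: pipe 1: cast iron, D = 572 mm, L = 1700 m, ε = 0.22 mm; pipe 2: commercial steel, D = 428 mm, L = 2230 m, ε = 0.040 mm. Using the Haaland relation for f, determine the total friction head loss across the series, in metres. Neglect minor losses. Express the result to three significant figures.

Pipe 1: V = 1.802 m/s, Re = 2.34×10^6, ε/D = 3.85×10^-4, f = 0.01602, h_1 = f(L/D)V²/2g = 7.880 m
Pipe 2: V = 3.218 m/s, Re = 3.12×10^6, ε/D = 9.35×10^-5, f = 0.01237, h_2 = f(L/D)V²/2g = 34.01 m
Series → Q common, losses add: H = Σh = 41.89 m

H ≈ 41.9 m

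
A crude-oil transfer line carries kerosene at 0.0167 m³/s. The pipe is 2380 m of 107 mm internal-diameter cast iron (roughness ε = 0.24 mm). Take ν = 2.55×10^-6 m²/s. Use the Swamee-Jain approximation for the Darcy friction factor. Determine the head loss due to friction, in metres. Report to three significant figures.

h_f ≈ 103 m

V = 4Q/(πD²) = 4·0.0167/(π·0.107²) = 1.857 m/s
Re = VD/ν = 1.857·0.107/2.55×10^-6 = 7.79×10^4 → turbulent
ε/D = 0.24/107 = 0.00224
Swamee-Jain: f = 0.02637
h_f = f(L/D)V²/(2g) = 0.02637·(2380/0.107)·1.857²/(2·9.81) = 103.1 m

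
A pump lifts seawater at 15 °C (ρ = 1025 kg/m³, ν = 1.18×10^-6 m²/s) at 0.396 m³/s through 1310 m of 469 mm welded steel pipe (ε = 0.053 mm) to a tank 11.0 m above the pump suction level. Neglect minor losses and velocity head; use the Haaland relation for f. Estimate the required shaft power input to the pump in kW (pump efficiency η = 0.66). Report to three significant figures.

V = 4Q/(πD²) = 2.292 m/s; Re = 9.11×10^5; ε/D = 1.13×10^-4; f = 0.01361
h_f = f(L/D)V²/2g = 10.18 m
Total head H = z + h_f = 11.0 + 10.18 = 21.18 m
P_hyd = ρgQH = 1025·9.81·0.396·21.18 = 84.34 kW
P_shaft = P_hyd/η = 84.34/0.66 = 127.8 kW

P_shaft ≈ 128 kW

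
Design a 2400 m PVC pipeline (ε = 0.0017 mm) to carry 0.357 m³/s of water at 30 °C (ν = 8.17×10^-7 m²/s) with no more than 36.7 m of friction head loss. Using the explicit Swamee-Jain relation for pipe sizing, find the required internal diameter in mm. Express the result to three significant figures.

D ≈ 380 mm

Swamee-Jain (Type III): D = 0.66·[ε^1.25·(LQ²/(gh_f))^4.75 + ν·Q^9.4·(L/(gh_f))^5.2]^0.04
LQ²/(gh_f) = 0.8496; L/(gh_f) = 6.666
Term 1 = ε^1.25·(…)^4.75 = 2.83×10^-8; Term 2 = ν·Q^9.4·(…)^5.2 = 9.81×10^-7
D = 0.66·(2.83×10^-8 + 9.81×10^-7)^0.04 = 0.3799 m = 380 mm
Check: V = 3.15 m/s, Re = 1.46×10^6, f = 0.01104, h_f = 35.2 m ≈ 36.7 m ✓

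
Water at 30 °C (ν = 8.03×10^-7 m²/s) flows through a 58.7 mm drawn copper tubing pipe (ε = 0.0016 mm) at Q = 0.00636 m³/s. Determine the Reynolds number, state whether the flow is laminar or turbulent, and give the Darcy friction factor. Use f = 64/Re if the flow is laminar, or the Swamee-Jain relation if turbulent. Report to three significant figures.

Re ≈ 1.72×10^5; turbulent; f ≈ 0.0162

V = 4Q/(πD²) = 2.350 m/s
Re = VD/ν = 2.350·0.0587/8.03×10^-7 = 1.72×10^5
Re > 4000 → turbulent; ε/D = 2.73×10^-5
Swamee-Jain: f = 0.01623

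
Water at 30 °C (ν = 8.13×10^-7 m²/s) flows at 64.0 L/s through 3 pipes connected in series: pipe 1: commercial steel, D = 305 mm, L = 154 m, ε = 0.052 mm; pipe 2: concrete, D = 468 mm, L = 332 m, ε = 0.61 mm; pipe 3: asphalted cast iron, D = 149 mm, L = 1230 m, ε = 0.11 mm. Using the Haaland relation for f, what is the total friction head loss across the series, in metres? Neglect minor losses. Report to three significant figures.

Pipe 1: V = 0.8760 m/s, Re = 3.29×10^5, ε/D = 1.70×10^-4, f = 0.01566, h_1 = f(L/D)V²/2g = 0.3093 m
Pipe 2: V = 0.3720 m/s, Re = 2.14×10^5, ε/D = 0.00130, f = 0.02198, h_2 = f(L/D)V²/2g = 0.1100 m
Pipe 3: V = 3.670 m/s, Re = 6.73×10^5, ε/D = 7.38×10^-4, f = 0.01878, h_3 = f(L/D)V²/2g = 106.5 m
Series → Q common, losses add: H = Σh = 106.9 m

H ≈ 107 m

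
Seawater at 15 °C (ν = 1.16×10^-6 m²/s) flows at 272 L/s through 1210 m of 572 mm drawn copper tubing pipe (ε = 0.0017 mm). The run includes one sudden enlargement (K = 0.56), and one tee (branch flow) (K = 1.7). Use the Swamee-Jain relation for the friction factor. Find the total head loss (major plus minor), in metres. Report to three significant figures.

H_L ≈ 1.70 m

V = 4Q/(πD²) = 1.058 m/s; V²/2g = 0.05711 m
Re = 5.22×10^5, ε/D = 2.97×10^-6 → f = 0.01304 (Swamee-Jain)
Major: h_f = f(L/D)·V²/2g = 0.01304·2115·0.05711 = 1.575 m
Minor: ΣK = 2.26; h_m = ΣK·V²/2g = 0.1291 m
Total H_L = 1.575 + 0.1291 = 1.704 m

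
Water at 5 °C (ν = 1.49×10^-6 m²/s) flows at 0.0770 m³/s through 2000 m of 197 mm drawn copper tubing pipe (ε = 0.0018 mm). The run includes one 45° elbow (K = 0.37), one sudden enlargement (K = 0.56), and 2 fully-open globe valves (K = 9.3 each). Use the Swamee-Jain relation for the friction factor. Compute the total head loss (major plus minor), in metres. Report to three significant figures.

V = 4Q/(πD²) = 2.526 m/s; V²/2g = 0.3253 m
Re = 3.34×10^5, ε/D = 9.14×10^-6 → f = 0.01420 (Swamee-Jain)
Major: h_f = f(L/D)·V²/2g = 0.01420·10152·0.3253 = 46.90 m
Minor: ΣK = 19.5; h_m = ΣK·V²/2g = 6.352 m
Total H_L = 46.90 + 6.352 = 53.26 m

H_L ≈ 53.3 m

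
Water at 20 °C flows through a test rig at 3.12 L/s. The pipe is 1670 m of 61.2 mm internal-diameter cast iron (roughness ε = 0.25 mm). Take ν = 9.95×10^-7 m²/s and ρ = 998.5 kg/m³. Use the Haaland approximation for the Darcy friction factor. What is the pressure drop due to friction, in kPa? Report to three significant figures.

V = 4Q/(πD²) = 4·0.00312/(π·0.0612²) = 1.061 m/s
Re = VD/ν = 1.061·0.0612/9.95×10^-7 = 6.52×10^4 → turbulent
ε/D = 0.25/61.2 = 0.00408
Haaland: f = 0.03010
h_f = f(L/D)V²/(2g) = 0.03010·(1670/0.0612)·1.061²/(2·9.81) = 47.09 m
Δp = ρg·h_f = 998.5·9.81·47.09 = 461.3 kPa

Δp ≈ 461 kPa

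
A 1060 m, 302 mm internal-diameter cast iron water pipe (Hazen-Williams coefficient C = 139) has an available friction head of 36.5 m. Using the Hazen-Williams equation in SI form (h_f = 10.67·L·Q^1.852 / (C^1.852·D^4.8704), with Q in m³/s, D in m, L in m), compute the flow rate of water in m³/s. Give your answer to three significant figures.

Rearranging: Q = [h_f·C^1.852·D^4.8704 / (10.67·L)]^(1/1.852)
Q = [36.5·139^1.852·0.302^4.8704 / (10.67·1060)]^0.540 = 0.2694 m³/s

Q ≈ 0.269 m³/s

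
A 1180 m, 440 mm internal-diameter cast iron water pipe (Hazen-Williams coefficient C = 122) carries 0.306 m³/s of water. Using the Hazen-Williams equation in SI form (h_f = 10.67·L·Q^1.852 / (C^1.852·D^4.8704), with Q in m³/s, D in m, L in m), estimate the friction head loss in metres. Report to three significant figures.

h_f ≈ 10.5 m

h_f = 10.67·1180·0.306^1.852 / (122^1.852·0.440^4.8704) = 10.48 m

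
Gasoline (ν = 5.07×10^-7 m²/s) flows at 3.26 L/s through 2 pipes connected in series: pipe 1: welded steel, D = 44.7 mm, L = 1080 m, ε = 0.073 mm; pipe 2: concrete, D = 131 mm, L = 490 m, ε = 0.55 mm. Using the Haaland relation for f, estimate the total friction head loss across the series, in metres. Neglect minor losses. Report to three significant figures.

Pipe 1: V = 2.077 m/s, Re = 1.83×10^5, ε/D = 0.00163, f = 0.02323, h_1 = f(L/D)V²/2g = 123.4 m
Pipe 2: V = 0.2419 m/s, Re = 6.25×10^4, ε/D = 0.00420, f = 0.03037, h_2 = f(L/D)V²/2g = 0.3387 m
Series → Q common, losses add: H = Σh = 123.8 m

H ≈ 124 m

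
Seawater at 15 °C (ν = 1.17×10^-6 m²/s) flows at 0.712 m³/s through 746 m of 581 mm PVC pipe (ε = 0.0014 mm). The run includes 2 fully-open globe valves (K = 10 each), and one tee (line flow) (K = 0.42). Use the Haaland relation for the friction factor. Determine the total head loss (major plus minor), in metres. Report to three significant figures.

H_L ≈ 12.7 m

V = 4Q/(πD²) = 2.686 m/s; V²/2g = 0.3676 m
Re = 1.33×10^6, ε/D = 2.41×10^-6 → f = 0.01109 (Haaland)
Major: h_f = f(L/D)·V²/2g = 0.01109·1284·0.3676 = 5.236 m
Minor: ΣK = 20.4; h_m = ΣK·V²/2g = 7.506 m
Total H_L = 5.236 + 7.506 = 12.74 m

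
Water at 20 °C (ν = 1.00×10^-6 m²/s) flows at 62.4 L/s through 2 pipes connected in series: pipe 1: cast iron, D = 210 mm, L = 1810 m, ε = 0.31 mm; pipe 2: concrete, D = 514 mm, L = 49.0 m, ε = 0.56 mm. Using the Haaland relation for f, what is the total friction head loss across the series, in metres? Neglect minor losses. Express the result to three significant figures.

Pipe 1: V = 1.802 m/s, Re = 3.78×10^5, ε/D = 0.00148, f = 0.02220, h_1 = f(L/D)V²/2g = 31.66 m
Pipe 2: V = 0.3007 m/s, Re = 1.55×10^5, ε/D = 0.00109, f = 0.02157, h_2 = f(L/D)V²/2g = 0.009480 m
Series → Q common, losses add: H = Σh = 31.67 m

H ≈ 31.7 m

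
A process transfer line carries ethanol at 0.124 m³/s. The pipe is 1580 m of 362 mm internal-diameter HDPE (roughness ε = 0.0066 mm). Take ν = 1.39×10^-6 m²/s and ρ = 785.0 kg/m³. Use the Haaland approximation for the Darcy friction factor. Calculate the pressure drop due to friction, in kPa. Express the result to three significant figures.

Δp ≈ 35.8 kPa

V = 4Q/(πD²) = 4·0.124/(π·0.362²) = 1.205 m/s
Re = VD/ν = 1.205·0.362/1.39×10^-6 = 3.14×10^5 → turbulent
ε/D = 0.0066/362 = 1.82×10^-5
Haaland: f = 0.01438
h_f = f(L/D)V²/(2g) = 0.01438·(1580/0.362)·1.205²/(2·9.81) = 4.643 m
Δp = ρg·h_f = 785.0·9.81·4.643 = 35.75 kPa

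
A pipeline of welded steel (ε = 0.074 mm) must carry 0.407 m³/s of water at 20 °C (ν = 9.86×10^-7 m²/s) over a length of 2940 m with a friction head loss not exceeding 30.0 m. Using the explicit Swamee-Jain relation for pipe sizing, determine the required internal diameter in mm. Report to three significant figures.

D ≈ 458 mm

Swamee-Jain (Type III): D = 0.66·[ε^1.25·(LQ²/(gh_f))^4.75 + ν·Q^9.4·(L/(gh_f))^5.2]^0.04
LQ²/(gh_f) = 1.655; L/(gh_f) = 9.990
Term 1 = ε^1.25·(…)^4.75 = 7.51×10^-5; Term 2 = ν·Q^9.4·(…)^5.2 = 3.32×10^-5
D = 0.66·(7.51×10^-5 + 3.32×10^-5)^0.04 = 0.4581 m = 458 mm
Check: V = 2.47 m/s, Re = 1.15×10^6, f = 0.01421, h_f = 28.3 m ≈ 30.0 m ✓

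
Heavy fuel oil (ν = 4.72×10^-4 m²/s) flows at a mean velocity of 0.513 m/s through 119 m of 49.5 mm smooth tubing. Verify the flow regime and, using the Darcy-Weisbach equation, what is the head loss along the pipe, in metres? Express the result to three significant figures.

h_f ≈ 38.4 m

Re = VD/ν = 0.513·0.04950/4.72×10^-4 = 53.8 → laminar (Re < 2300)
f = 64/Re = 1.190
h_f = f(L/D)V²/(2g) = 1.190·(119/0.04950)·0.513²/(2·9.81) = 38.36 m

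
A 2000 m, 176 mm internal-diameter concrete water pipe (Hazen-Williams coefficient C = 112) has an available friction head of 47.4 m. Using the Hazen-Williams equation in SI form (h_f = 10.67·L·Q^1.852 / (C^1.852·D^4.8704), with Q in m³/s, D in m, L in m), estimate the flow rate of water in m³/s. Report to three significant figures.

Q ≈ 0.0429 m³/s

Rearranging: Q = [h_f·C^1.852·D^4.8704 / (10.67·L)]^(1/1.852)
Q = [47.4·112^1.852·0.176^4.8704 / (10.67·2000)]^0.540 = 0.04289 m³/s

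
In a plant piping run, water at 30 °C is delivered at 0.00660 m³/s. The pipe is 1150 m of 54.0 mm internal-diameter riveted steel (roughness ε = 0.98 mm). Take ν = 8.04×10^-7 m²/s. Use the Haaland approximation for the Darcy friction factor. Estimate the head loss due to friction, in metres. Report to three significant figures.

V = 4Q/(πD²) = 4·0.00660/(π·0.0540²) = 2.882 m/s
Re = VD/ν = 2.882·0.0540/8.04×10^-7 = 1.94×10^5 → turbulent
ε/D = 0.98/54.0 = 0.0181
Haaland: f = 0.04718
h_f = f(L/D)V²/(2g) = 0.04718·(1150/0.0540)·2.882²/(2·9.81) = 425.3 m

h_f ≈ 425 m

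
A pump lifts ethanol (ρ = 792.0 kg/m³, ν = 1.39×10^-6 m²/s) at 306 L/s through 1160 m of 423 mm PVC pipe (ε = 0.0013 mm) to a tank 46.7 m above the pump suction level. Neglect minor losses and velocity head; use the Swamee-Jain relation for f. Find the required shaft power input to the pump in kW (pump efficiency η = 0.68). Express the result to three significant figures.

V = 4Q/(πD²) = 2.177 m/s; Re = 6.63×10^5; ε/D = 3.07×10^-6; f = 0.01251
h_f = f(L/D)V²/2g = 8.294 m
Total head H = z + h_f = 46.7 + 8.294 = 54.99 m
P_hyd = ρgQH = 792.0·9.81·0.306·54.99 = 130.7 kW
P_shaft = P_hyd/η = 130.7/0.68 = 192.3 kW

P_shaft ≈ 192 kW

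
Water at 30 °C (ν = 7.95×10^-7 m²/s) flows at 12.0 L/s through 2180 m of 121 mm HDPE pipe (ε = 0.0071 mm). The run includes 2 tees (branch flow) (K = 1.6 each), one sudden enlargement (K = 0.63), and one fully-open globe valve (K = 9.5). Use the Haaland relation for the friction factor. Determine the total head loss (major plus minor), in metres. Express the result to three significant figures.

H_L ≈ 17.3 m

V = 4Q/(πD²) = 1.044 m/s; V²/2g = 0.05551 m
Re = 1.59×10^5, ε/D = 5.87×10^-5 → f = 0.01656 (Haaland)
Major: h_f = f(L/D)·V²/2g = 0.01656·18017·0.05551 = 16.56 m
Minor: ΣK = 13.3; h_m = ΣK·V²/2g = 0.7399 m
Total H_L = 16.56 + 0.7399 = 17.30 m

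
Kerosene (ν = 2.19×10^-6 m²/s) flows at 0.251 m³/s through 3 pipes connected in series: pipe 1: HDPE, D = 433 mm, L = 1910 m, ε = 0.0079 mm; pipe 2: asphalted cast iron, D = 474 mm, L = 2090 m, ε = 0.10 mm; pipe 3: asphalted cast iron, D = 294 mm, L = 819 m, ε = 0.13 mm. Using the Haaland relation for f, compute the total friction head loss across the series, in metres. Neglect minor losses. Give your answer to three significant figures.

Pipe 1: V = 1.705 m/s, Re = 3.37×10^5, ε/D = 1.82×10^-5, f = 0.01420, h_1 = f(L/D)V²/2g = 9.275 m
Pipe 2: V = 1.422 m/s, Re = 3.08×10^5, ε/D = 2.11×10^-4, f = 0.01610, h_2 = f(L/D)V²/2g = 7.322 m
Pipe 3: V = 3.697 m/s, Re = 4.96×10^5, ε/D = 4.42×10^-4, f = 0.01721, h_3 = f(L/D)V²/2g = 33.39 m
Series → Q common, losses add: H = Σh = 49.99 m

H ≈ 50.0 m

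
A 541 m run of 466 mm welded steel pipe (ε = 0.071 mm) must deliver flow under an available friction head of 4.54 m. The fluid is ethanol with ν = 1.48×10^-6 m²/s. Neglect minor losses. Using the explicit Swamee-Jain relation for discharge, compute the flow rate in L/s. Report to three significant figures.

Swamee-Jain (Type II): Q = -0.965·√(gD⁵h_f/L)·ln[ε/(3.7D) + √(3.17ν²L/(gD³h_f))]
√(gD⁵h_f/L) = √(9.81·0.466⁵·4.54/541) = 0.04253
ε/(3.7D) = 4.12×10^-5; √(3.17ν²L/(gD³h_f)) = 2.89×10^-5
Q = -0.965·0.04253·ln(7.005×10^-5) = 0.3926 m³/s
Check: V = 2.30 m/s, Re = 7.25×10^5, f = 0.01455, h_f = 4.56 m ≈ 4.54 m ✓

Q ≈ 393 L/s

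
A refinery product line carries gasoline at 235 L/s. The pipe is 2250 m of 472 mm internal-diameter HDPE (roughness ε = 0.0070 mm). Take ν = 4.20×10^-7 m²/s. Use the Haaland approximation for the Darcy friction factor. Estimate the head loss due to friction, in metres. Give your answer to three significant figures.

h_f ≈ 4.90 m

V = 4Q/(πD²) = 4·0.235/(π·0.472²) = 1.343 m/s
Re = VD/ν = 1.343·0.472/4.20×10^-7 = 1.51×10^6 → turbulent
ε/D = 0.0070/472 = 1.48×10^-5
Haaland: f = 0.01119
h_f = f(L/D)V²/(2g) = 0.01119·(2250/0.472)·1.343²/(2·9.81) = 4.903 m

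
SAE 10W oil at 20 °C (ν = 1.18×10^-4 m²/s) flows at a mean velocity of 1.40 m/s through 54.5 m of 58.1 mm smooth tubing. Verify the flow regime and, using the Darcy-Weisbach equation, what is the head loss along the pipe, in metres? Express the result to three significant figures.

h_f ≈ 8.70 m

Re = VD/ν = 1.40·0.05810/1.18×10^-4 = 689 → laminar (Re < 2300)
f = 64/Re = 0.09284
h_f = f(L/D)V²/(2g) = 0.09284·(54.5/0.05810)·1.40²/(2·9.81) = 8.700 m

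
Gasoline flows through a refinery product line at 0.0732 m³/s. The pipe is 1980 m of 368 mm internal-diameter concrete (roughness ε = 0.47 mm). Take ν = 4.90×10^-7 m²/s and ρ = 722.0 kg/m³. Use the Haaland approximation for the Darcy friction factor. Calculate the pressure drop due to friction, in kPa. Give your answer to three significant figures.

V = 4Q/(πD²) = 4·0.0732/(π·0.368²) = 0.6882 m/s
Re = VD/ν = 0.6882·0.368/4.90×10^-7 = 5.17×10^5 → turbulent
ε/D = 0.47/368 = 0.00128
Haaland: f = 0.02133
h_f = f(L/D)V²/(2g) = 0.02133·(1980/0.368)·0.6882²/(2·9.81) = 2.770 m
Δp = ρg·h_f = 722.0·9.81·2.770 = 19.62 kPa

Δp ≈ 19.6 kPa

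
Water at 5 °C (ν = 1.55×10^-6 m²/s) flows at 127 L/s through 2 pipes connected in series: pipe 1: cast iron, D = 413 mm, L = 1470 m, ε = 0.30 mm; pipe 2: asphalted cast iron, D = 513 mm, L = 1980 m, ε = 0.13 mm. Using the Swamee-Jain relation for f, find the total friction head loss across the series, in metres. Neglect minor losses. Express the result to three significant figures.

H ≈ 4.51 m

Pipe 1: V = 0.9480 m/s, Re = 2.53×10^5, ε/D = 7.26×10^-4, f = 0.01972, h_1 = f(L/D)V²/2g = 3.215 m
Pipe 2: V = 0.6144 m/s, Re = 2.03×10^5, ε/D = 2.53×10^-4, f = 0.01746, h_2 = f(L/D)V²/2g = 1.296 m
Series → Q common, losses add: H = Σh = 4.512 m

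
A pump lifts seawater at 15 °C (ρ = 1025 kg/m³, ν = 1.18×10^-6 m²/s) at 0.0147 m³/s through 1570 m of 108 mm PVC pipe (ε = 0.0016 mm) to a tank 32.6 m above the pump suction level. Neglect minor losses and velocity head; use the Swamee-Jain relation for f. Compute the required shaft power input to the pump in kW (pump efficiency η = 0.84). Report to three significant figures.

V = 4Q/(πD²) = 1.605 m/s; Re = 1.47×10^5; ε/D = 1.48×10^-5; f = 0.01662
h_f = f(L/D)V²/2g = 31.71 m
Total head H = z + h_f = 32.6 + 31.71 = 64.31 m
P_hyd = ρgQH = 1025·9.81·0.0147·64.31 = 9.507 kW
P_shaft = P_hyd/η = 9.507/0.84 = 11.32 kW

P_shaft ≈ 11.3 kW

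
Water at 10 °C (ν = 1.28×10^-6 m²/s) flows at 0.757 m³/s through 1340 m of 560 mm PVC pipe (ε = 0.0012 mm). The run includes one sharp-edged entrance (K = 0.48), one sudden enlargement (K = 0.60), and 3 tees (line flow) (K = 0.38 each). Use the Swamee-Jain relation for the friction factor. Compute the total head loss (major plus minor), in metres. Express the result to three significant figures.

V = 4Q/(πD²) = 3.073 m/s; V²/2g = 0.4815 m
Re = 1.34×10^6, ε/D = 2.14×10^-6 → f = 0.01111 (Swamee-Jain)
Major: h_f = f(L/D)·V²/2g = 0.01111·2393·0.4815 = 12.80 m
Minor: ΣK = 2.22; h_m = ΣK·V²/2g = 1.069 m
Total H_L = 12.80 + 1.069 = 13.87 m

H_L ≈ 13.9 m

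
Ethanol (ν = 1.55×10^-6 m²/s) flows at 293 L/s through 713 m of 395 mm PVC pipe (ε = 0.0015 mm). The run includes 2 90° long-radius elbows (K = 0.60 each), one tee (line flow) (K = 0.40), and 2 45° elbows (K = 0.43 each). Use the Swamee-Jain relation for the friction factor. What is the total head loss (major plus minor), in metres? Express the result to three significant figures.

V = 4Q/(πD²) = 2.391 m/s; V²/2g = 0.2914 m
Re = 6.09×10^5, ε/D = 3.80×10^-6 → f = 0.01271 (Swamee-Jain)
Major: h_f = f(L/D)·V²/2g = 0.01271·1805·0.2914 = 6.685 m
Minor: ΣK = 2.46; h_m = ΣK·V²/2g = 0.7168 m
Total H_L = 6.685 + 0.7168 = 7.402 m

H_L ≈ 7.40 m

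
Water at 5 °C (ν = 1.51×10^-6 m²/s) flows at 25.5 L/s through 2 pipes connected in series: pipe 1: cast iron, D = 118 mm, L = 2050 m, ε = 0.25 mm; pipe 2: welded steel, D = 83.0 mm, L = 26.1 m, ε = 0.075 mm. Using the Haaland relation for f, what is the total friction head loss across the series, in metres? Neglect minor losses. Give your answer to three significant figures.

Pipe 1: V = 2.332 m/s, Re = 1.82×10^5, ε/D = 0.00212, f = 0.02466, h_1 = f(L/D)V²/2g = 118.7 m
Pipe 2: V = 4.713 m/s, Re = 2.59×10^5, ε/D = 9.04×10^-4, f = 0.02024, h_2 = f(L/D)V²/2g = 7.206 m
Series → Q common, losses add: H = Σh = 125.9 m

H ≈ 126 m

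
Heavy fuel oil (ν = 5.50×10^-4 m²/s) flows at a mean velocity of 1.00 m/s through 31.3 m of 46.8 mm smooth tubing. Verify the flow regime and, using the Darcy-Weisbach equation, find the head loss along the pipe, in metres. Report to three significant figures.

h_f ≈ 25.6 m

Re = VD/ν = 1.00·0.04680/5.50×10^-4 = 85.1 → laminar (Re < 2300)
f = 64/Re = 0.7521
h_f = f(L/D)V²/(2g) = 0.7521·(31.3/0.04680)·1.00²/(2·9.81) = 25.64 m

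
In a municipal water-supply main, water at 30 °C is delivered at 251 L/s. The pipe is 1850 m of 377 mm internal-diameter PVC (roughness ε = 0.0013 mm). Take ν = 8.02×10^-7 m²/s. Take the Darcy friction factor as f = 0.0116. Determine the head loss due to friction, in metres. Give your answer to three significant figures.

V = 4Q/(πD²) = 4·0.251/(π·0.377²) = 2.249 m/s
h_f = f(L/D)V²/(2g) = 0.01160·(1850/0.377)·2.249²/(2·9.81) = 14.67 m

h_f ≈ 14.7 m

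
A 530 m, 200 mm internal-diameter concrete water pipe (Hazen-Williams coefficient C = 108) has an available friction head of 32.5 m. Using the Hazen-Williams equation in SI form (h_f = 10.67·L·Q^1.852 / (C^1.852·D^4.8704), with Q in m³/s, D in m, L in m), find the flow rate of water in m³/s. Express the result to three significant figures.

Q ≈ 0.0967 m³/s

Rearranging: Q = [h_f·C^1.852·D^4.8704 / (10.67·L)]^(1/1.852)
Q = [32.5·108^1.852·0.200^4.8704 / (10.67·530)]^0.540 = 0.09671 m³/s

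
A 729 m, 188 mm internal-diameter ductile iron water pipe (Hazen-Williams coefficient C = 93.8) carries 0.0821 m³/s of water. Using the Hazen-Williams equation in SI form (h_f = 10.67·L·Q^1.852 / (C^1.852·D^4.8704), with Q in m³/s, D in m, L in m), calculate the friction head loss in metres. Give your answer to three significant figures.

h_f = 10.67·729·0.0821^1.852 / (93.8^1.852·0.188^4.8704) = 57.93 m

h_f ≈ 57.9 m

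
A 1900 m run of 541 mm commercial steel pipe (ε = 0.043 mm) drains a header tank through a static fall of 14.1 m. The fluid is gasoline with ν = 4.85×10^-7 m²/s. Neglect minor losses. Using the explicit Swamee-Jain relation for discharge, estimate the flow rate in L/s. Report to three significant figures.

Q ≈ 585 L/s

Swamee-Jain (Type II): Q = -0.965·√(gD⁵h_f/L)·ln[ε/(3.7D) + √(3.17ν²L/(gD³h_f))]
√(gD⁵h_f/L) = √(9.81·0.541⁵·14.1/1900) = 0.05808
ε/(3.7D) = 2.15×10^-5; √(3.17ν²L/(gD³h_f)) = 8.04×10^-6
Q = -0.965·0.05808·ln(2.952×10^-5) = 0.5846 m³/s
Check: V = 2.54 m/s, Re = 2.84×10^6, f = 0.01225, h_f = 14.2 m ≈ 14.1 m ✓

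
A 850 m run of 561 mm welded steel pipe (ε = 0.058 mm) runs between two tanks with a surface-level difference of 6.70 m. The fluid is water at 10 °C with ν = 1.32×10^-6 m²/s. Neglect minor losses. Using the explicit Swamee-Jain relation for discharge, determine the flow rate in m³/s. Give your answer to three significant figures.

Swamee-Jain (Type II): Q = -0.965·√(gD⁵h_f/L)·ln[ε/(3.7D) + √(3.17ν²L/(gD³h_f))]
√(gD⁵h_f/L) = √(9.81·0.561⁵·6.70/850) = 0.06555
ε/(3.7D) = 2.79×10^-5; √(3.17ν²L/(gD³h_f)) = 2.01×10^-5
Q = -0.965·0.06555·ln(4.806×10^-5) = 0.6290 m³/s
Check: V = 2.54 m/s, Re = 1.08×10^6, f = 0.01347, h_f = 6.74 m ≈ 6.70 m ✓

Q ≈ 0.629 m³/s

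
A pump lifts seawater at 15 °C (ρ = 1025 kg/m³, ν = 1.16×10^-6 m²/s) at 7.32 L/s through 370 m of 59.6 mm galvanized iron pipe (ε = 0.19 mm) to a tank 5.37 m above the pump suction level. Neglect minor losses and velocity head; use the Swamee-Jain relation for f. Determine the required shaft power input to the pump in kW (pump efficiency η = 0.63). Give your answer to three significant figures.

V = 4Q/(πD²) = 2.624 m/s; Re = 1.35×10^5; ε/D = 0.00319; f = 0.02778
h_f = f(L/D)V²/2g = 60.51 m
Total head H = z + h_f = 5.37 + 60.51 = 65.88 m
P_hyd = ρgQH = 1025·9.81·0.00732·65.88 = 4.849 kW
P_shaft = P_hyd/η = 4.849/0.63 = 7.697 kW

P_shaft ≈ 7.70 kW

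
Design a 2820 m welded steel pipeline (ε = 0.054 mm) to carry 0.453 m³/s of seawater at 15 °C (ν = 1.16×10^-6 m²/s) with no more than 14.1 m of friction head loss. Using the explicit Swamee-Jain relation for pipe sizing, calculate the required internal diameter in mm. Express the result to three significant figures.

D ≈ 545 mm

Swamee-Jain (Type III): D = 0.66·[ε^1.25·(LQ²/(gh_f))^4.75 + ν·Q^9.4·(L/(gh_f))^5.2]^0.04
LQ²/(gh_f) = 4.184; L/(gh_f) = 20.39
Term 1 = ε^1.25·(…)^4.75 = 0.00415; Term 2 = ν·Q^9.4·(…)^5.2 = 0.00437
D = 0.66·(0.00415 + 0.00437)^0.04 = 0.5455 m = 545 mm
Check: V = 1.94 m/s, Re = 9.12×10^5, f = 0.01360, h_f = 13.5 m ≈ 14.1 m ✓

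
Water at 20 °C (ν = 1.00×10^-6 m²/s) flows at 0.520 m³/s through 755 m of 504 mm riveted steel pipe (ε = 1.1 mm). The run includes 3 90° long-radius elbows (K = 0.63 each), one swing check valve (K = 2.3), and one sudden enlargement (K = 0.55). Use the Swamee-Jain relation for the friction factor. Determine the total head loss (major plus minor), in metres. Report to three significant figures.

V = 4Q/(πD²) = 2.606 m/s; V²/2g = 0.3463 m
Re = 1.31×10^6, ε/D = 0.00218 → f = 0.02417 (Swamee-Jain)
Major: h_f = f(L/D)·V²/2g = 0.02417·1498·0.3463 = 12.54 m
Minor: ΣK = 4.74; h_m = ΣK·V²/2g = 1.641 m
Total H_L = 12.54 + 1.641 = 14.18 m

H_L ≈ 14.2 m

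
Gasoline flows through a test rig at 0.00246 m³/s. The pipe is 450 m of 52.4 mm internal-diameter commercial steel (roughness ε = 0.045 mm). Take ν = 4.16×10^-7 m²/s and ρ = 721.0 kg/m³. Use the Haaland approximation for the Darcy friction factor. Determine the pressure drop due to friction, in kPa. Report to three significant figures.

Δp ≈ 83.8 kPa

V = 4Q/(πD²) = 4·0.00246/(π·0.0524²) = 1.141 m/s
Re = VD/ν = 1.141·0.0524/4.16×10^-7 = 1.44×10^5 → turbulent
ε/D = 0.045/52.4 = 8.59×10^-4
Haaland: f = 0.02080
h_f = f(L/D)V²/(2g) = 0.02080·(450/0.0524)·1.141²/(2·9.81) = 11.85 m
Δp = ρg·h_f = 721.0·9.81·11.85 = 83.78 kPa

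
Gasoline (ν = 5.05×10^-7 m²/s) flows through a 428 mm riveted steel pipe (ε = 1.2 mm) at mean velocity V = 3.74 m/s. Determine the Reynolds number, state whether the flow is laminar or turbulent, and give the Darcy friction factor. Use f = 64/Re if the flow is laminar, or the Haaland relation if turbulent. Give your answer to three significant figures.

Re ≈ 3.17×10^6; turbulent; f ≈ 0.0258

Re = VD/ν = 3.740·0.428/5.05×10^-7 = 3.17×10^6
Re > 4000 → turbulent; ε/D = 0.00280
Haaland: f = 0.02577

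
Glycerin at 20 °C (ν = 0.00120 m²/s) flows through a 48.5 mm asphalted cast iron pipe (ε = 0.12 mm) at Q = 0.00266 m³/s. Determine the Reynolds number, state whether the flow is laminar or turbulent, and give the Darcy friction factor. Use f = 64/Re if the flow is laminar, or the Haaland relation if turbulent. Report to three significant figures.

V = 4Q/(πD²) = 1.440 m/s
Re = VD/ν = 1.440·0.0485/0.00120 = 58.2
Re < 2300 → laminar → f = 64/Re = 1.100

Re ≈ 58.2; laminar; f = 64/Re ≈ 1.10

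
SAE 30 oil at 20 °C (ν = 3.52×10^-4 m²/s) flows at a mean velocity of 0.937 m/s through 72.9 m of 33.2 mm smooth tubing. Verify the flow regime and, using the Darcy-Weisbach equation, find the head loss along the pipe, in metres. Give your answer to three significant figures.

h_f ≈ 71.2 m

Re = VD/ν = 0.937·0.03320/3.52×10^-4 = 88.4 → laminar (Re < 2300)
f = 64/Re = 0.7242
h_f = f(L/D)V²/(2g) = 0.7242·(72.9/0.03320)·0.937²/(2·9.81) = 71.16 m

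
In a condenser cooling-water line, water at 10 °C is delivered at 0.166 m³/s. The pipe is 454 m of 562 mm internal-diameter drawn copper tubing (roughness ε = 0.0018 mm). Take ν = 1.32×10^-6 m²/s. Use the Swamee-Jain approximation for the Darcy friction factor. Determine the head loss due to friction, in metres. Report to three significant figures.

V = 4Q/(πD²) = 4·0.166/(π·0.562²) = 0.6692 m/s
Re = VD/ν = 0.6692·0.562/1.32×10^-6 = 2.85×10^5 → turbulent
ε/D = 0.0018/562 = 3.20×10^-6
Swamee-Jain: f = 0.01455
h_f = f(L/D)V²/(2g) = 0.01455·(454/0.562)·0.6692²/(2·9.81) = 0.2683 m

h_f ≈ 0.268 m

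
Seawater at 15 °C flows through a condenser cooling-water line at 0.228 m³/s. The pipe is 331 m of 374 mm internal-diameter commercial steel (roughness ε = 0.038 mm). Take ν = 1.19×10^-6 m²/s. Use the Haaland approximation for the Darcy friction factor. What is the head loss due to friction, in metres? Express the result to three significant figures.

h_f ≈ 2.70 m

V = 4Q/(πD²) = 4·0.228/(π·0.374²) = 2.075 m/s
Re = VD/ν = 2.075·0.374/1.19×10^-6 = 6.52×10^5 → turbulent
ε/D = 0.038/374 = 1.02×10^-4
Haaland: f = 0.01388
h_f = f(L/D)V²/(2g) = 0.01388·(331/0.374)·2.075²/(2·9.81) = 2.696 m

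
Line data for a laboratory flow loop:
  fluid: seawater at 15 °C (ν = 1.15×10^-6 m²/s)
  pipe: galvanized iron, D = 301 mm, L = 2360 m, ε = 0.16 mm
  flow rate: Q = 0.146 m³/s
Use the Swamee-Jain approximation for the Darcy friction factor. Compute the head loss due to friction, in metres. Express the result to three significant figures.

V = 4Q/(πD²) = 4·0.146/(π·0.301²) = 2.052 m/s
Re = VD/ν = 2.052·0.301/1.15×10^-6 = 5.37×10^5 → turbulent
ε/D = 0.16/301 = 5.32×10^-4
Swamee-Jain: f = 0.01791
h_f = f(L/D)V²/(2g) = 0.01791·(2360/0.301)·2.052²/(2·9.81) = 30.13 m

h_f ≈ 30.1 m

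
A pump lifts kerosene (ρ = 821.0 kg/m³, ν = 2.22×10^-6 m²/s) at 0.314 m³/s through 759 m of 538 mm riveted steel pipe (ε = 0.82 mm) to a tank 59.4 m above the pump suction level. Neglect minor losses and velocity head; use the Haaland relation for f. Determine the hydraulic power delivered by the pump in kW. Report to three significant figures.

P_hyd ≈ 158 kW

V = 4Q/(πD²) = 1.381 m/s; Re = 3.35×10^5; ε/D = 0.00152; f = 0.02243
h_f = f(L/D)V²/2g = 3.078 m
Total head H = z + h_f = 59.4 + 3.078 = 62.48 m
P_hyd = ρgQH = 821.0·9.81·0.314·62.48 = 158.0 kW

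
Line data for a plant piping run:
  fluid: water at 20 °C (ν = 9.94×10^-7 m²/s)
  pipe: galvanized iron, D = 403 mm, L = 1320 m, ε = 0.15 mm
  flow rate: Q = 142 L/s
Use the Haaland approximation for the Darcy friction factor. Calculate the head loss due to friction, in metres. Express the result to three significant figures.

h_f ≈ 3.48 m

V = 4Q/(πD²) = 4·0.142/(π·0.403²) = 1.113 m/s
Re = VD/ν = 1.113·0.403/9.94×10^-7 = 4.51×10^5 → turbulent
ε/D = 0.15/403 = 3.72×10^-4
Haaland: f = 0.01681
h_f = f(L/D)V²/(2g) = 0.01681·(1320/0.403)·1.113²/(2·9.81) = 3.477 m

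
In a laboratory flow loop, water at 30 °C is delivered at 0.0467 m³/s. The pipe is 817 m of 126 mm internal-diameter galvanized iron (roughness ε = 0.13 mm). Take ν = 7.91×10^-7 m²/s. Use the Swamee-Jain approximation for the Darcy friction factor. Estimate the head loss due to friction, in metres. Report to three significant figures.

h_f ≈ 94.5 m

V = 4Q/(πD²) = 4·0.0467/(π·0.126²) = 3.745 m/s
Re = VD/ν = 3.745·0.126/7.91×10^-7 = 5.97×10^5 → turbulent
ε/D = 0.13/126 = 0.00103
Swamee-Jain: f = 0.02039
h_f = f(L/D)V²/(2g) = 0.02039·(817/0.126)·3.745²/(2·9.81) = 94.53 m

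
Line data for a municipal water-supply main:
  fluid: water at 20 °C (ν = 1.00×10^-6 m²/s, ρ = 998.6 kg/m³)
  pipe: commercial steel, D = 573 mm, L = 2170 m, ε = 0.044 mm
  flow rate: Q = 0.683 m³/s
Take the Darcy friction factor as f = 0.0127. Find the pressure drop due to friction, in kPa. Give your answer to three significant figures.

V = 4Q/(πD²) = 4·0.683/(π·0.573²) = 2.649 m/s
h_f = f(L/D)V²/(2g) = 0.01270·(2170/0.573)·2.649²/(2·9.81) = 17.20 m
Δp = ρg·h_f = 998.6·9.81·17.20 = 168.5 kPa

Δp ≈ 168 kPa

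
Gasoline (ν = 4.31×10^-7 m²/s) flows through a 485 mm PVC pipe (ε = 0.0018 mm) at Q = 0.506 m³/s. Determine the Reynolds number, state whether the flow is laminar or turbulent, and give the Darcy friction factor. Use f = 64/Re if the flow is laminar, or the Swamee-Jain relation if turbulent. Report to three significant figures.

V = 4Q/(πD²) = 2.739 m/s
Re = VD/ν = 2.739·0.485/4.31×10^-7 = 3.08×10^6
Re > 4000 → turbulent; ε/D = 3.71×10^-6
Swamee-Jain: f = 0.009875

Re ≈ 3.08×10^6; turbulent; f ≈ 0.00988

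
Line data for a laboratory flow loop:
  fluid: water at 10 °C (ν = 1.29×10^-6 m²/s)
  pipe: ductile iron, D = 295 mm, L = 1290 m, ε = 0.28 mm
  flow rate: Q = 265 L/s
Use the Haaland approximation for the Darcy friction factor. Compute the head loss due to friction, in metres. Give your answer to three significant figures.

h_f ≈ 66.1 m

V = 4Q/(πD²) = 4·0.265/(π·0.295²) = 3.877 m/s
Re = VD/ν = 3.877·0.295/1.29×10^-6 = 8.87×10^5 → turbulent
ε/D = 0.28/295 = 9.49×10^-4
Haaland: f = 0.01974
h_f = f(L/D)V²/(2g) = 0.01974·(1290/0.295)·3.877²/(2·9.81) = 66.13 m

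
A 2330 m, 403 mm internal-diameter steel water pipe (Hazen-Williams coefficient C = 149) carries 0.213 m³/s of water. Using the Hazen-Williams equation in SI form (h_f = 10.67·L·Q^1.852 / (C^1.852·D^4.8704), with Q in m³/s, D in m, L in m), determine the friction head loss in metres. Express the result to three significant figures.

h_f ≈ 11.2 m

h_f = 10.67·2330·0.213^1.852 / (149^1.852·0.403^4.8704) = 11.20 m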